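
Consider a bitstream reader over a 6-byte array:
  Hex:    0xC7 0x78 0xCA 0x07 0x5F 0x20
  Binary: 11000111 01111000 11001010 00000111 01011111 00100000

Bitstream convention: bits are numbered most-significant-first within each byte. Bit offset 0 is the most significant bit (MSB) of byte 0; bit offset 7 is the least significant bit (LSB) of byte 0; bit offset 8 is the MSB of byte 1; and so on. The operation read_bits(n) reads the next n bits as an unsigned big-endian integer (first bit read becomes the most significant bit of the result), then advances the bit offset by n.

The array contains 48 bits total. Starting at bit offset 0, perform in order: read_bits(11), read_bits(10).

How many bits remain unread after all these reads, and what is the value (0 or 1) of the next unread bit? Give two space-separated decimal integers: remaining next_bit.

Read 1: bits[0:11] width=11 -> value=1595 (bin 11000111011); offset now 11 = byte 1 bit 3; 37 bits remain
Read 2: bits[11:21] width=10 -> value=793 (bin 1100011001); offset now 21 = byte 2 bit 5; 27 bits remain

Answer: 27 0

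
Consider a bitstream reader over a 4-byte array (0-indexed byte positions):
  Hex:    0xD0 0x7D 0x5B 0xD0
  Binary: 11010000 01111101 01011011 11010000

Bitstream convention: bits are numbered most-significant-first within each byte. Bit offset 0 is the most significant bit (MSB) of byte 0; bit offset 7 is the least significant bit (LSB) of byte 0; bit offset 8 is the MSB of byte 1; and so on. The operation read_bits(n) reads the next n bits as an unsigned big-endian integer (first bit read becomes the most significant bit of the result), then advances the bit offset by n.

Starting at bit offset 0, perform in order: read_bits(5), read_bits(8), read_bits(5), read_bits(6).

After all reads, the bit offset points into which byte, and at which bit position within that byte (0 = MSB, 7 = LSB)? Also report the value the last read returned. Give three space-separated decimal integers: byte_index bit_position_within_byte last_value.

Read 1: bits[0:5] width=5 -> value=26 (bin 11010); offset now 5 = byte 0 bit 5; 27 bits remain
Read 2: bits[5:13] width=8 -> value=15 (bin 00001111); offset now 13 = byte 1 bit 5; 19 bits remain
Read 3: bits[13:18] width=5 -> value=21 (bin 10101); offset now 18 = byte 2 bit 2; 14 bits remain
Read 4: bits[18:24] width=6 -> value=27 (bin 011011); offset now 24 = byte 3 bit 0; 8 bits remain

Answer: 3 0 27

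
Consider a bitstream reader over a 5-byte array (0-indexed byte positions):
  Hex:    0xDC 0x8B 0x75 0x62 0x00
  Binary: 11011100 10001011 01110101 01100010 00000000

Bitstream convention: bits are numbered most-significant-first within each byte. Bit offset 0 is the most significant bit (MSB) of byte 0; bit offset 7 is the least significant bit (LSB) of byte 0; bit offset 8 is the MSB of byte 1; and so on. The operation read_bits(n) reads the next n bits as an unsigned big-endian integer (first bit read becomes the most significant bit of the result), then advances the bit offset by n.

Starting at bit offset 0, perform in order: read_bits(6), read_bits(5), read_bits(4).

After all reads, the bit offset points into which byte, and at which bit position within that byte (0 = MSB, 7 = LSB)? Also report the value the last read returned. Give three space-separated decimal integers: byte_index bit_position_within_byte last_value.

Read 1: bits[0:6] width=6 -> value=55 (bin 110111); offset now 6 = byte 0 bit 6; 34 bits remain
Read 2: bits[6:11] width=5 -> value=4 (bin 00100); offset now 11 = byte 1 bit 3; 29 bits remain
Read 3: bits[11:15] width=4 -> value=5 (bin 0101); offset now 15 = byte 1 bit 7; 25 bits remain

Answer: 1 7 5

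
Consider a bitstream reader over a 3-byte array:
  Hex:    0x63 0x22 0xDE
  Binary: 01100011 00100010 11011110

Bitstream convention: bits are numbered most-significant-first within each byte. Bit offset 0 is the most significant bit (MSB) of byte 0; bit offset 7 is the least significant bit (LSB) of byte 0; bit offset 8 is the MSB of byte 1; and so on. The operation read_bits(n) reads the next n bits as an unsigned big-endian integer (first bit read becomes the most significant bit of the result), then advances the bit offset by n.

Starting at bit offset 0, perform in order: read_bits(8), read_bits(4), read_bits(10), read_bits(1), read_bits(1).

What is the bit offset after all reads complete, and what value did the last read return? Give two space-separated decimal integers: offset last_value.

Read 1: bits[0:8] width=8 -> value=99 (bin 01100011); offset now 8 = byte 1 bit 0; 16 bits remain
Read 2: bits[8:12] width=4 -> value=2 (bin 0010); offset now 12 = byte 1 bit 4; 12 bits remain
Read 3: bits[12:22] width=10 -> value=183 (bin 0010110111); offset now 22 = byte 2 bit 6; 2 bits remain
Read 4: bits[22:23] width=1 -> value=1 (bin 1); offset now 23 = byte 2 bit 7; 1 bits remain
Read 5: bits[23:24] width=1 -> value=0 (bin 0); offset now 24 = byte 3 bit 0; 0 bits remain

Answer: 24 0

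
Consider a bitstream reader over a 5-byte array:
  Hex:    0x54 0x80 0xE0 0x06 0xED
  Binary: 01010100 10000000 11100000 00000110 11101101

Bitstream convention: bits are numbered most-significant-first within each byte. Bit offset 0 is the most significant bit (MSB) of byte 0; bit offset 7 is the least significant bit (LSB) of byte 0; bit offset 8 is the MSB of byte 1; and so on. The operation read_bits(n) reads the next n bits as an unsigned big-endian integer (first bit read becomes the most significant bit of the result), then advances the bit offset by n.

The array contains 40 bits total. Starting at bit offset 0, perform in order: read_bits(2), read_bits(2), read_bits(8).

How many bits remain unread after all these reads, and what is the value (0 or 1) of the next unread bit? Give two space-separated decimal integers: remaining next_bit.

Read 1: bits[0:2] width=2 -> value=1 (bin 01); offset now 2 = byte 0 bit 2; 38 bits remain
Read 2: bits[2:4] width=2 -> value=1 (bin 01); offset now 4 = byte 0 bit 4; 36 bits remain
Read 3: bits[4:12] width=8 -> value=72 (bin 01001000); offset now 12 = byte 1 bit 4; 28 bits remain

Answer: 28 0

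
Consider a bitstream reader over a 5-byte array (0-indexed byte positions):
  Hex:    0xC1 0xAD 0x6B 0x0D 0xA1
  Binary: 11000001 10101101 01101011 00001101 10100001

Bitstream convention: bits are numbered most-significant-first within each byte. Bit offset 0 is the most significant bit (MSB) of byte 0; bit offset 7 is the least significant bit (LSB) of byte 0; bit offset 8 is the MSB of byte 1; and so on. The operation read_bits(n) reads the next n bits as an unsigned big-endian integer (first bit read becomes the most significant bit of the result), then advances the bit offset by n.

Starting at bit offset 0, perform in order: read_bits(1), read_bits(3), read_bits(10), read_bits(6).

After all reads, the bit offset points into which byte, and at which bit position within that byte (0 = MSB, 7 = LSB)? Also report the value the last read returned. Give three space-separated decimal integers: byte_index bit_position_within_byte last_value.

Answer: 2 4 22

Derivation:
Read 1: bits[0:1] width=1 -> value=1 (bin 1); offset now 1 = byte 0 bit 1; 39 bits remain
Read 2: bits[1:4] width=3 -> value=4 (bin 100); offset now 4 = byte 0 bit 4; 36 bits remain
Read 3: bits[4:14] width=10 -> value=107 (bin 0001101011); offset now 14 = byte 1 bit 6; 26 bits remain
Read 4: bits[14:20] width=6 -> value=22 (bin 010110); offset now 20 = byte 2 bit 4; 20 bits remain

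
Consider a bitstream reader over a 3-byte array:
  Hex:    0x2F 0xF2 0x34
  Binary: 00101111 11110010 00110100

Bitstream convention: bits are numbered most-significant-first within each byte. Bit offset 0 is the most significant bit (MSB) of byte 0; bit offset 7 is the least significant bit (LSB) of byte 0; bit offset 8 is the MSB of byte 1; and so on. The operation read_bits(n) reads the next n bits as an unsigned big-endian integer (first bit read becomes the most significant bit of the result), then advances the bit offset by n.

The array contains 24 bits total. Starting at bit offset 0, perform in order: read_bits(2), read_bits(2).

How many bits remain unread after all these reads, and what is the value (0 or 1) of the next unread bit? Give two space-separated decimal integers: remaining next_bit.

Read 1: bits[0:2] width=2 -> value=0 (bin 00); offset now 2 = byte 0 bit 2; 22 bits remain
Read 2: bits[2:4] width=2 -> value=2 (bin 10); offset now 4 = byte 0 bit 4; 20 bits remain

Answer: 20 1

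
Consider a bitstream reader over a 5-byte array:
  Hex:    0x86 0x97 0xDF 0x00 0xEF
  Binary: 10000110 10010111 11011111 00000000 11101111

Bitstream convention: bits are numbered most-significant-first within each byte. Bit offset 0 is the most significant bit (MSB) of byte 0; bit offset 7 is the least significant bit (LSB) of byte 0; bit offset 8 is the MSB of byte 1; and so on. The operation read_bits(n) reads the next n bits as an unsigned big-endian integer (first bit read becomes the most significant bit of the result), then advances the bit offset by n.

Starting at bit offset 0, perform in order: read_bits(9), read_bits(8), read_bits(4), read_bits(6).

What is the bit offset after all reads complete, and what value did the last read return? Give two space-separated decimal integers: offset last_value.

Answer: 27 56

Derivation:
Read 1: bits[0:9] width=9 -> value=269 (bin 100001101); offset now 9 = byte 1 bit 1; 31 bits remain
Read 2: bits[9:17] width=8 -> value=47 (bin 00101111); offset now 17 = byte 2 bit 1; 23 bits remain
Read 3: bits[17:21] width=4 -> value=11 (bin 1011); offset now 21 = byte 2 bit 5; 19 bits remain
Read 4: bits[21:27] width=6 -> value=56 (bin 111000); offset now 27 = byte 3 bit 3; 13 bits remain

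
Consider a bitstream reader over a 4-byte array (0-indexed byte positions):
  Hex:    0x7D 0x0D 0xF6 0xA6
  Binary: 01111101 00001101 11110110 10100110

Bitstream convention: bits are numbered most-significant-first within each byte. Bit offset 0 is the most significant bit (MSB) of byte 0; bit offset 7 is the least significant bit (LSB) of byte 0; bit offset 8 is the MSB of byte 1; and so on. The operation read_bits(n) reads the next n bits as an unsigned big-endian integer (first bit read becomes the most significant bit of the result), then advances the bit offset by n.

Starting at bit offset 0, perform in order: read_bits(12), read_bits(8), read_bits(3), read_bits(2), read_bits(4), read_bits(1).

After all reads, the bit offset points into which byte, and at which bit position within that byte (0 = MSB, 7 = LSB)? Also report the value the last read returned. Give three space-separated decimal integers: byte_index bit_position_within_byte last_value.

Read 1: bits[0:12] width=12 -> value=2000 (bin 011111010000); offset now 12 = byte 1 bit 4; 20 bits remain
Read 2: bits[12:20] width=8 -> value=223 (bin 11011111); offset now 20 = byte 2 bit 4; 12 bits remain
Read 3: bits[20:23] width=3 -> value=3 (bin 011); offset now 23 = byte 2 bit 7; 9 bits remain
Read 4: bits[23:25] width=2 -> value=1 (bin 01); offset now 25 = byte 3 bit 1; 7 bits remain
Read 5: bits[25:29] width=4 -> value=4 (bin 0100); offset now 29 = byte 3 bit 5; 3 bits remain
Read 6: bits[29:30] width=1 -> value=1 (bin 1); offset now 30 = byte 3 bit 6; 2 bits remain

Answer: 3 6 1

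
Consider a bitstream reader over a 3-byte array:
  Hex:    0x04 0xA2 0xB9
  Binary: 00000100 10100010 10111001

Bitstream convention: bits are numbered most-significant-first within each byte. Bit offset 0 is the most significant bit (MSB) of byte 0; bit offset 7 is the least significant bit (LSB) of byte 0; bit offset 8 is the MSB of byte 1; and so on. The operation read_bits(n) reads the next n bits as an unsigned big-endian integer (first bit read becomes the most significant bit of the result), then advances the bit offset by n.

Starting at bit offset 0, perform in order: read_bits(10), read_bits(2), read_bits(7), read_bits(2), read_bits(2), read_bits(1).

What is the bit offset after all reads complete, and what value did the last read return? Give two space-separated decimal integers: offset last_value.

Read 1: bits[0:10] width=10 -> value=18 (bin 0000010010); offset now 10 = byte 1 bit 2; 14 bits remain
Read 2: bits[10:12] width=2 -> value=2 (bin 10); offset now 12 = byte 1 bit 4; 12 bits remain
Read 3: bits[12:19] width=7 -> value=21 (bin 0010101); offset now 19 = byte 2 bit 3; 5 bits remain
Read 4: bits[19:21] width=2 -> value=3 (bin 11); offset now 21 = byte 2 bit 5; 3 bits remain
Read 5: bits[21:23] width=2 -> value=0 (bin 00); offset now 23 = byte 2 bit 7; 1 bits remain
Read 6: bits[23:24] width=1 -> value=1 (bin 1); offset now 24 = byte 3 bit 0; 0 bits remain

Answer: 24 1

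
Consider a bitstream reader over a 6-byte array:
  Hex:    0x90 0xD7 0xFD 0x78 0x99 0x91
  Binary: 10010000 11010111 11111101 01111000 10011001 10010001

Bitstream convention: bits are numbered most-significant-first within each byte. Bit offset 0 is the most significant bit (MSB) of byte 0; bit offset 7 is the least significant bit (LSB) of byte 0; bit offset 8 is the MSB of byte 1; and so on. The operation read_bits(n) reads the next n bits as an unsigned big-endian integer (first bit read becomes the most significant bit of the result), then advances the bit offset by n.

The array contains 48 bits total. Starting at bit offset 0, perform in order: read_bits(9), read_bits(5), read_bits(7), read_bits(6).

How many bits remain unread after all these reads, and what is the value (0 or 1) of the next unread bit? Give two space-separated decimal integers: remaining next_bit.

Read 1: bits[0:9] width=9 -> value=289 (bin 100100001); offset now 9 = byte 1 bit 1; 39 bits remain
Read 2: bits[9:14] width=5 -> value=21 (bin 10101); offset now 14 = byte 1 bit 6; 34 bits remain
Read 3: bits[14:21] width=7 -> value=127 (bin 1111111); offset now 21 = byte 2 bit 5; 27 bits remain
Read 4: bits[21:27] width=6 -> value=43 (bin 101011); offset now 27 = byte 3 bit 3; 21 bits remain

Answer: 21 1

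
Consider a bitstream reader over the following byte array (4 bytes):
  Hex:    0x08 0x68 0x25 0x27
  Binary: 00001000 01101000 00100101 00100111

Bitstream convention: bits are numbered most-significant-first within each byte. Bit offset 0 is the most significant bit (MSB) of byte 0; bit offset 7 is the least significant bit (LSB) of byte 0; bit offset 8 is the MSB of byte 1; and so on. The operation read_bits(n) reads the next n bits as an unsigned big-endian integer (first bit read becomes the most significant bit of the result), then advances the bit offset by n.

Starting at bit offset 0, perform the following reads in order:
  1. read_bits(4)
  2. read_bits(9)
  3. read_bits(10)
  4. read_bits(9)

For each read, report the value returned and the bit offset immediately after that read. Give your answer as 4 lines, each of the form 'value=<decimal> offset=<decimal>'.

Answer: value=0 offset=4
value=269 offset=13
value=18 offset=23
value=295 offset=32

Derivation:
Read 1: bits[0:4] width=4 -> value=0 (bin 0000); offset now 4 = byte 0 bit 4; 28 bits remain
Read 2: bits[4:13] width=9 -> value=269 (bin 100001101); offset now 13 = byte 1 bit 5; 19 bits remain
Read 3: bits[13:23] width=10 -> value=18 (bin 0000010010); offset now 23 = byte 2 bit 7; 9 bits remain
Read 4: bits[23:32] width=9 -> value=295 (bin 100100111); offset now 32 = byte 4 bit 0; 0 bits remain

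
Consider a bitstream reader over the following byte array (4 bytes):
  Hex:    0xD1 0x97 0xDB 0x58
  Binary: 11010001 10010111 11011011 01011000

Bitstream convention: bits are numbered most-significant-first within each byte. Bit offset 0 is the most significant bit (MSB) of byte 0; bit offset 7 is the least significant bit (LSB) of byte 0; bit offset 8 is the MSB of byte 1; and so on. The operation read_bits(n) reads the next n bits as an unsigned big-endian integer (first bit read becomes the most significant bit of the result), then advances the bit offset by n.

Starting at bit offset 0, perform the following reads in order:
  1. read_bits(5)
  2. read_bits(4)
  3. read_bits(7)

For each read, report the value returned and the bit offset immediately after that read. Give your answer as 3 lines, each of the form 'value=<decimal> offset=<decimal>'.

Read 1: bits[0:5] width=5 -> value=26 (bin 11010); offset now 5 = byte 0 bit 5; 27 bits remain
Read 2: bits[5:9] width=4 -> value=3 (bin 0011); offset now 9 = byte 1 bit 1; 23 bits remain
Read 3: bits[9:16] width=7 -> value=23 (bin 0010111); offset now 16 = byte 2 bit 0; 16 bits remain

Answer: value=26 offset=5
value=3 offset=9
value=23 offset=16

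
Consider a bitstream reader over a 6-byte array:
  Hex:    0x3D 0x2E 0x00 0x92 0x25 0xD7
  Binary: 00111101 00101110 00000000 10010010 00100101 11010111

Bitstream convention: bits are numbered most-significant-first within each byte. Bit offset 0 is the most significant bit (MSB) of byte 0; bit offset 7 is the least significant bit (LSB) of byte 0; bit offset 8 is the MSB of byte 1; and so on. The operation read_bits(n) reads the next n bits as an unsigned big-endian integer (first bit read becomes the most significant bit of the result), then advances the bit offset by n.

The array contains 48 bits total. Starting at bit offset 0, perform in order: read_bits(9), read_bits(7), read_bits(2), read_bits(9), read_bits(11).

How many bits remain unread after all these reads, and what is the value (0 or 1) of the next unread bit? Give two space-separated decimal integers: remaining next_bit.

Answer: 10 0

Derivation:
Read 1: bits[0:9] width=9 -> value=122 (bin 001111010); offset now 9 = byte 1 bit 1; 39 bits remain
Read 2: bits[9:16] width=7 -> value=46 (bin 0101110); offset now 16 = byte 2 bit 0; 32 bits remain
Read 3: bits[16:18] width=2 -> value=0 (bin 00); offset now 18 = byte 2 bit 2; 30 bits remain
Read 4: bits[18:27] width=9 -> value=4 (bin 000000100); offset now 27 = byte 3 bit 3; 21 bits remain
Read 5: bits[27:38] width=11 -> value=1161 (bin 10010001001); offset now 38 = byte 4 bit 6; 10 bits remain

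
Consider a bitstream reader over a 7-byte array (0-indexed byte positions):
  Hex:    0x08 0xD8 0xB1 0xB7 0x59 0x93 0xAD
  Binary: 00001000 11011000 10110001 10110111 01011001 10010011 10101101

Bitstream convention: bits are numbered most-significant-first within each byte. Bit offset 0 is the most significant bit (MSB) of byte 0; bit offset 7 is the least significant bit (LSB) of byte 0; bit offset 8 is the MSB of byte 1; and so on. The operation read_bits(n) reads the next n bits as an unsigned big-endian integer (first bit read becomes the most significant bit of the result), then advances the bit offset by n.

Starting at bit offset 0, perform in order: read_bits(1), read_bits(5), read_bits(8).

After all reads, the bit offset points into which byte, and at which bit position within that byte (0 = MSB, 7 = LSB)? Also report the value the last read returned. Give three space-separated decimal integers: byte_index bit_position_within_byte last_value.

Answer: 1 6 54

Derivation:
Read 1: bits[0:1] width=1 -> value=0 (bin 0); offset now 1 = byte 0 bit 1; 55 bits remain
Read 2: bits[1:6] width=5 -> value=2 (bin 00010); offset now 6 = byte 0 bit 6; 50 bits remain
Read 3: bits[6:14] width=8 -> value=54 (bin 00110110); offset now 14 = byte 1 bit 6; 42 bits remain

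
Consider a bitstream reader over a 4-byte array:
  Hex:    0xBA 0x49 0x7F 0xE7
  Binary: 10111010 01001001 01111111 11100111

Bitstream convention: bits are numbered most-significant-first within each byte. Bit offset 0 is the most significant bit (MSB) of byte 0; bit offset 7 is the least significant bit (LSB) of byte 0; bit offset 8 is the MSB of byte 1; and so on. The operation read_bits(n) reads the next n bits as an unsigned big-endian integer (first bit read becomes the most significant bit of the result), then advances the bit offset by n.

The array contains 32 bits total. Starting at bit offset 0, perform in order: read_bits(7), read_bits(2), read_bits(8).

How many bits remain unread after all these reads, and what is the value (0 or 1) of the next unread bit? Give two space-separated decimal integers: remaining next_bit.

Answer: 15 1

Derivation:
Read 1: bits[0:7] width=7 -> value=93 (bin 1011101); offset now 7 = byte 0 bit 7; 25 bits remain
Read 2: bits[7:9] width=2 -> value=0 (bin 00); offset now 9 = byte 1 bit 1; 23 bits remain
Read 3: bits[9:17] width=8 -> value=146 (bin 10010010); offset now 17 = byte 2 bit 1; 15 bits remain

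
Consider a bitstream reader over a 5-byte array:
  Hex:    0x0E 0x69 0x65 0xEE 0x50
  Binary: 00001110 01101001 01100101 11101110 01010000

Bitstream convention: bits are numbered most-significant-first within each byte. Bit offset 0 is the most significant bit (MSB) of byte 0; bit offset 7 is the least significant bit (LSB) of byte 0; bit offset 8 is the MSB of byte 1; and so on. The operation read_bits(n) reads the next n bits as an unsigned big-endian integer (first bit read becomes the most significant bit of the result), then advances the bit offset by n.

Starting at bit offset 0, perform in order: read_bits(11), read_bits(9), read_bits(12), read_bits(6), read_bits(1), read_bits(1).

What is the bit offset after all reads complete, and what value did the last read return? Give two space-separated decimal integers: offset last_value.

Answer: 40 0

Derivation:
Read 1: bits[0:11] width=11 -> value=115 (bin 00001110011); offset now 11 = byte 1 bit 3; 29 bits remain
Read 2: bits[11:20] width=9 -> value=150 (bin 010010110); offset now 20 = byte 2 bit 4; 20 bits remain
Read 3: bits[20:32] width=12 -> value=1518 (bin 010111101110); offset now 32 = byte 4 bit 0; 8 bits remain
Read 4: bits[32:38] width=6 -> value=20 (bin 010100); offset now 38 = byte 4 bit 6; 2 bits remain
Read 5: bits[38:39] width=1 -> value=0 (bin 0); offset now 39 = byte 4 bit 7; 1 bits remain
Read 6: bits[39:40] width=1 -> value=0 (bin 0); offset now 40 = byte 5 bit 0; 0 bits remain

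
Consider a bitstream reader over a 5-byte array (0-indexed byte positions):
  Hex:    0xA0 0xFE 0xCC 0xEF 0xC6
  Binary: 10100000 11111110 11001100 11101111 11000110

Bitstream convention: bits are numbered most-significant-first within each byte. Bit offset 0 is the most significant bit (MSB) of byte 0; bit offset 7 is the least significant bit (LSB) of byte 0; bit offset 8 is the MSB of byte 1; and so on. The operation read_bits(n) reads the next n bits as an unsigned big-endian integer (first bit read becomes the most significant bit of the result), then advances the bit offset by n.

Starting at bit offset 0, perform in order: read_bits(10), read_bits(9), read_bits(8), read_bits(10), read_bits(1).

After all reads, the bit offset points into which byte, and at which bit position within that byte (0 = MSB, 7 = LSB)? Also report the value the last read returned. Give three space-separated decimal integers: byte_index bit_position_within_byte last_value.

Read 1: bits[0:10] width=10 -> value=643 (bin 1010000011); offset now 10 = byte 1 bit 2; 30 bits remain
Read 2: bits[10:19] width=9 -> value=502 (bin 111110110); offset now 19 = byte 2 bit 3; 21 bits remain
Read 3: bits[19:27] width=8 -> value=103 (bin 01100111); offset now 27 = byte 3 bit 3; 13 bits remain
Read 4: bits[27:37] width=10 -> value=504 (bin 0111111000); offset now 37 = byte 4 bit 5; 3 bits remain
Read 5: bits[37:38] width=1 -> value=1 (bin 1); offset now 38 = byte 4 bit 6; 2 bits remain

Answer: 4 6 1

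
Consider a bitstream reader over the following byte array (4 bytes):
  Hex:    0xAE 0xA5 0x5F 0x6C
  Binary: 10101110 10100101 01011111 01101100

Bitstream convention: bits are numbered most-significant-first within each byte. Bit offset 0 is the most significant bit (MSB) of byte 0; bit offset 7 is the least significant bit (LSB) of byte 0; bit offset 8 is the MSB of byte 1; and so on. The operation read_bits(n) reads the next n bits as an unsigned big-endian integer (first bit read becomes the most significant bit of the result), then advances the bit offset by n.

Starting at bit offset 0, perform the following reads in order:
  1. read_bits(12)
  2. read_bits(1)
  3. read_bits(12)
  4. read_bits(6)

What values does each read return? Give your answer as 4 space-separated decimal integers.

Answer: 2794 0 2750 54

Derivation:
Read 1: bits[0:12] width=12 -> value=2794 (bin 101011101010); offset now 12 = byte 1 bit 4; 20 bits remain
Read 2: bits[12:13] width=1 -> value=0 (bin 0); offset now 13 = byte 1 bit 5; 19 bits remain
Read 3: bits[13:25] width=12 -> value=2750 (bin 101010111110); offset now 25 = byte 3 bit 1; 7 bits remain
Read 4: bits[25:31] width=6 -> value=54 (bin 110110); offset now 31 = byte 3 bit 7; 1 bits remain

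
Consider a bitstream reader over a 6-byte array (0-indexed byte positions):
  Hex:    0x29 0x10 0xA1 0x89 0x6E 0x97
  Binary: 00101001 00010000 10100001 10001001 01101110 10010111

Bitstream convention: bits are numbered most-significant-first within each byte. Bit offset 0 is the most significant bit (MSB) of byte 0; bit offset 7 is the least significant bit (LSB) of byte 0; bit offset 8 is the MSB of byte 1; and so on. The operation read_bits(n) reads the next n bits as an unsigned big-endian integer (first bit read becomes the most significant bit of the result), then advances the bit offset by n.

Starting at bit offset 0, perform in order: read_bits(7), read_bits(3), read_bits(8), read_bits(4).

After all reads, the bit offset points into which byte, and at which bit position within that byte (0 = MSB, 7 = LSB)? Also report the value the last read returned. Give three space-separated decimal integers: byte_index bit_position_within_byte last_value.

Read 1: bits[0:7] width=7 -> value=20 (bin 0010100); offset now 7 = byte 0 bit 7; 41 bits remain
Read 2: bits[7:10] width=3 -> value=4 (bin 100); offset now 10 = byte 1 bit 2; 38 bits remain
Read 3: bits[10:18] width=8 -> value=66 (bin 01000010); offset now 18 = byte 2 bit 2; 30 bits remain
Read 4: bits[18:22] width=4 -> value=8 (bin 1000); offset now 22 = byte 2 bit 6; 26 bits remain

Answer: 2 6 8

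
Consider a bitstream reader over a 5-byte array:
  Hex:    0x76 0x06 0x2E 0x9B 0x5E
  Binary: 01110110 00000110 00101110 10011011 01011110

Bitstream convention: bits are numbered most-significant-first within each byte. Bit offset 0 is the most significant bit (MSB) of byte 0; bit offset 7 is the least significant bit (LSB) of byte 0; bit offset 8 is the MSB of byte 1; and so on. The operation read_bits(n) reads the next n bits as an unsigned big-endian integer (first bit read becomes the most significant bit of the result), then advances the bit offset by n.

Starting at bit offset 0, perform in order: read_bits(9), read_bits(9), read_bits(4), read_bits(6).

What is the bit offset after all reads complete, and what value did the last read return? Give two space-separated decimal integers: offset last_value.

Read 1: bits[0:9] width=9 -> value=236 (bin 011101100); offset now 9 = byte 1 bit 1; 31 bits remain
Read 2: bits[9:18] width=9 -> value=24 (bin 000011000); offset now 18 = byte 2 bit 2; 22 bits remain
Read 3: bits[18:22] width=4 -> value=11 (bin 1011); offset now 22 = byte 2 bit 6; 18 bits remain
Read 4: bits[22:28] width=6 -> value=41 (bin 101001); offset now 28 = byte 3 bit 4; 12 bits remain

Answer: 28 41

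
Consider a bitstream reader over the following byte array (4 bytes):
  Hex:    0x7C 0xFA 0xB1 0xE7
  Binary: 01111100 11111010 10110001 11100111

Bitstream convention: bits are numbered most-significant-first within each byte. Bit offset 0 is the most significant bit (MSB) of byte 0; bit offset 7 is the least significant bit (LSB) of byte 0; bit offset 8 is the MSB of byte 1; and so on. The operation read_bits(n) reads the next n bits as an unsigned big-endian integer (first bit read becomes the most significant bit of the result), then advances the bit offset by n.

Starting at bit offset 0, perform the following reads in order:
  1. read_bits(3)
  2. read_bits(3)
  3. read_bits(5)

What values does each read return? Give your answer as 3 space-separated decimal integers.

Answer: 3 7 7

Derivation:
Read 1: bits[0:3] width=3 -> value=3 (bin 011); offset now 3 = byte 0 bit 3; 29 bits remain
Read 2: bits[3:6] width=3 -> value=7 (bin 111); offset now 6 = byte 0 bit 6; 26 bits remain
Read 3: bits[6:11] width=5 -> value=7 (bin 00111); offset now 11 = byte 1 bit 3; 21 bits remain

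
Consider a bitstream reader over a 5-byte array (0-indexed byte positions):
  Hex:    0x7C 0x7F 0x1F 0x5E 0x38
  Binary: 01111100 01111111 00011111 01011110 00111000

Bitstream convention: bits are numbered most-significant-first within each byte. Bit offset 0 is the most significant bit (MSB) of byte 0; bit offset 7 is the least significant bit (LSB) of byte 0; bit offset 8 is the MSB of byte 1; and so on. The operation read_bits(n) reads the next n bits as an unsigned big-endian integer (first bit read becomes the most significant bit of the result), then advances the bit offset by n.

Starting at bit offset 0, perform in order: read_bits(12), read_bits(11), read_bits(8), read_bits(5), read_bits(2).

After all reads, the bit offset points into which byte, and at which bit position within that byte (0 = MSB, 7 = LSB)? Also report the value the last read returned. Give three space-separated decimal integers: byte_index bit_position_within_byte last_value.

Answer: 4 6 2

Derivation:
Read 1: bits[0:12] width=12 -> value=1991 (bin 011111000111); offset now 12 = byte 1 bit 4; 28 bits remain
Read 2: bits[12:23] width=11 -> value=1935 (bin 11110001111); offset now 23 = byte 2 bit 7; 17 bits remain
Read 3: bits[23:31] width=8 -> value=175 (bin 10101111); offset now 31 = byte 3 bit 7; 9 bits remain
Read 4: bits[31:36] width=5 -> value=3 (bin 00011); offset now 36 = byte 4 bit 4; 4 bits remain
Read 5: bits[36:38] width=2 -> value=2 (bin 10); offset now 38 = byte 4 bit 6; 2 bits remain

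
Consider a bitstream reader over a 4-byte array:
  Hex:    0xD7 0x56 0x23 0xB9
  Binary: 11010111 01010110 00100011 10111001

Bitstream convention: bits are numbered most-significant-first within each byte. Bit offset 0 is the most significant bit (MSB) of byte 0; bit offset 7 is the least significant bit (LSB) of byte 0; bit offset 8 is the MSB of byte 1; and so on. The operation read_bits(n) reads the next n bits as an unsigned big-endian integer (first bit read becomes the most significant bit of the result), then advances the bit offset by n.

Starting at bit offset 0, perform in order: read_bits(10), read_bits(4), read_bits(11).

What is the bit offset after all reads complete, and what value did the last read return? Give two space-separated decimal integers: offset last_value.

Read 1: bits[0:10] width=10 -> value=861 (bin 1101011101); offset now 10 = byte 1 bit 2; 22 bits remain
Read 2: bits[10:14] width=4 -> value=5 (bin 0101); offset now 14 = byte 1 bit 6; 18 bits remain
Read 3: bits[14:25] width=11 -> value=1095 (bin 10001000111); offset now 25 = byte 3 bit 1; 7 bits remain

Answer: 25 1095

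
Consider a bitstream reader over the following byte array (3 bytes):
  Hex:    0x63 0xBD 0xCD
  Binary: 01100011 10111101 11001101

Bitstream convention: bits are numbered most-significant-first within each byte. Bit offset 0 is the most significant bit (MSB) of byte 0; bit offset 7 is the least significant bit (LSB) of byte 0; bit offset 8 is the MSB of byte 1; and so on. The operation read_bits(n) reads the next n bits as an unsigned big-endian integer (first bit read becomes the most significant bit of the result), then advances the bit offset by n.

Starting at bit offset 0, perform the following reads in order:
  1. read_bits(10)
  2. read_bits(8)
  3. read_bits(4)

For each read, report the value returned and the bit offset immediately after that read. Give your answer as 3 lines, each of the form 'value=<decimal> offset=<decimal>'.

Answer: value=398 offset=10
value=247 offset=18
value=3 offset=22

Derivation:
Read 1: bits[0:10] width=10 -> value=398 (bin 0110001110); offset now 10 = byte 1 bit 2; 14 bits remain
Read 2: bits[10:18] width=8 -> value=247 (bin 11110111); offset now 18 = byte 2 bit 2; 6 bits remain
Read 3: bits[18:22] width=4 -> value=3 (bin 0011); offset now 22 = byte 2 bit 6; 2 bits remain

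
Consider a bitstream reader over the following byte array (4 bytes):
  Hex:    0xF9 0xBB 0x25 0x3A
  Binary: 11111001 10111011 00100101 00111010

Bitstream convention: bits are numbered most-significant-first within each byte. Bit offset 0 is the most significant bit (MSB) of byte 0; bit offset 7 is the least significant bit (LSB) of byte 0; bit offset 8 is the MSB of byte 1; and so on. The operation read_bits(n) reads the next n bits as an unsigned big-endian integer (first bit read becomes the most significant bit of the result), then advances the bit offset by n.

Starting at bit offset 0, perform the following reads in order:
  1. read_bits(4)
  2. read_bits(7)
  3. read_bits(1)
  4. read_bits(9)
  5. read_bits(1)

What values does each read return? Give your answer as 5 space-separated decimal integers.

Read 1: bits[0:4] width=4 -> value=15 (bin 1111); offset now 4 = byte 0 bit 4; 28 bits remain
Read 2: bits[4:11] width=7 -> value=77 (bin 1001101); offset now 11 = byte 1 bit 3; 21 bits remain
Read 3: bits[11:12] width=1 -> value=1 (bin 1); offset now 12 = byte 1 bit 4; 20 bits remain
Read 4: bits[12:21] width=9 -> value=356 (bin 101100100); offset now 21 = byte 2 bit 5; 11 bits remain
Read 5: bits[21:22] width=1 -> value=1 (bin 1); offset now 22 = byte 2 bit 6; 10 bits remain

Answer: 15 77 1 356 1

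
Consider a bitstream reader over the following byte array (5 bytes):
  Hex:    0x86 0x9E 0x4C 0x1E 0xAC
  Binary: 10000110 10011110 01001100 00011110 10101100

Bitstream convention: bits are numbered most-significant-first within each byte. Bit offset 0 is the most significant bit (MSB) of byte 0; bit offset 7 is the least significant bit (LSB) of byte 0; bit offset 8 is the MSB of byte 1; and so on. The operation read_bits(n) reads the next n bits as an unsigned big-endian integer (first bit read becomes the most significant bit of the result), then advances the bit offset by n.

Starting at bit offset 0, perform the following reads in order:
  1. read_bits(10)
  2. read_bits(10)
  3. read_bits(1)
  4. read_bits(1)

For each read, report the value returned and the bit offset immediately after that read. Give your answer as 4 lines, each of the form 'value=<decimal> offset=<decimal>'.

Read 1: bits[0:10] width=10 -> value=538 (bin 1000011010); offset now 10 = byte 1 bit 2; 30 bits remain
Read 2: bits[10:20] width=10 -> value=484 (bin 0111100100); offset now 20 = byte 2 bit 4; 20 bits remain
Read 3: bits[20:21] width=1 -> value=1 (bin 1); offset now 21 = byte 2 bit 5; 19 bits remain
Read 4: bits[21:22] width=1 -> value=1 (bin 1); offset now 22 = byte 2 bit 6; 18 bits remain

Answer: value=538 offset=10
value=484 offset=20
value=1 offset=21
value=1 offset=22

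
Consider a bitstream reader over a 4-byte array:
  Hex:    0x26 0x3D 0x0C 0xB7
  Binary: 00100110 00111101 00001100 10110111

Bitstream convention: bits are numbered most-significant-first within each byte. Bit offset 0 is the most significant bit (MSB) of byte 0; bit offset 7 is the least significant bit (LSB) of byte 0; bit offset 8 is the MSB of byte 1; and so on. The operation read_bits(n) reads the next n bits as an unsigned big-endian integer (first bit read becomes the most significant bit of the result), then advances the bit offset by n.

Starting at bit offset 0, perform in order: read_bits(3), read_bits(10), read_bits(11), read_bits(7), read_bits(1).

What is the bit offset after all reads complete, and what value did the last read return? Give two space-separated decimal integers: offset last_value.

Answer: 32 1

Derivation:
Read 1: bits[0:3] width=3 -> value=1 (bin 001); offset now 3 = byte 0 bit 3; 29 bits remain
Read 2: bits[3:13] width=10 -> value=199 (bin 0011000111); offset now 13 = byte 1 bit 5; 19 bits remain
Read 3: bits[13:24] width=11 -> value=1292 (bin 10100001100); offset now 24 = byte 3 bit 0; 8 bits remain
Read 4: bits[24:31] width=7 -> value=91 (bin 1011011); offset now 31 = byte 3 bit 7; 1 bits remain
Read 5: bits[31:32] width=1 -> value=1 (bin 1); offset now 32 = byte 4 bit 0; 0 bits remain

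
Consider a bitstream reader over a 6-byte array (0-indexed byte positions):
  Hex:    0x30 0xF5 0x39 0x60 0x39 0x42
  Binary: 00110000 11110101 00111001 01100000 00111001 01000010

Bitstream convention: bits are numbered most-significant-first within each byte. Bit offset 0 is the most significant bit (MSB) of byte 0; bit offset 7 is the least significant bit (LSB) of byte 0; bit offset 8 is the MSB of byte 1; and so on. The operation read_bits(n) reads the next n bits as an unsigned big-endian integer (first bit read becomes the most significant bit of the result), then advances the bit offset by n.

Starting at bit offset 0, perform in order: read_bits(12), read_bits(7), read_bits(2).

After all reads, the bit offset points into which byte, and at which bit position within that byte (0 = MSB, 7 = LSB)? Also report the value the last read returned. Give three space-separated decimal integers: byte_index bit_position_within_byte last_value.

Answer: 2 5 3

Derivation:
Read 1: bits[0:12] width=12 -> value=783 (bin 001100001111); offset now 12 = byte 1 bit 4; 36 bits remain
Read 2: bits[12:19] width=7 -> value=41 (bin 0101001); offset now 19 = byte 2 bit 3; 29 bits remain
Read 3: bits[19:21] width=2 -> value=3 (bin 11); offset now 21 = byte 2 bit 5; 27 bits remain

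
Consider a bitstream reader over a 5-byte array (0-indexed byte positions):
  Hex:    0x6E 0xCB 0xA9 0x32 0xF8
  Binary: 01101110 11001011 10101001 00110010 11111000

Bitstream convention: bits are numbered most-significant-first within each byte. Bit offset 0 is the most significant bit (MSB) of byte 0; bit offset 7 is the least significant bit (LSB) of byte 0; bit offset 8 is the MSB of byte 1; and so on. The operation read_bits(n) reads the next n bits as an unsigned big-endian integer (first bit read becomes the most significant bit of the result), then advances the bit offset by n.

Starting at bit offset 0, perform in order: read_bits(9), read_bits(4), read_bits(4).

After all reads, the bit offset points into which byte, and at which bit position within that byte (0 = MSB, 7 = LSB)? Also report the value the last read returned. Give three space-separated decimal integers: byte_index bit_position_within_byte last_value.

Answer: 2 1 7

Derivation:
Read 1: bits[0:9] width=9 -> value=221 (bin 011011101); offset now 9 = byte 1 bit 1; 31 bits remain
Read 2: bits[9:13] width=4 -> value=9 (bin 1001); offset now 13 = byte 1 bit 5; 27 bits remain
Read 3: bits[13:17] width=4 -> value=7 (bin 0111); offset now 17 = byte 2 bit 1; 23 bits remain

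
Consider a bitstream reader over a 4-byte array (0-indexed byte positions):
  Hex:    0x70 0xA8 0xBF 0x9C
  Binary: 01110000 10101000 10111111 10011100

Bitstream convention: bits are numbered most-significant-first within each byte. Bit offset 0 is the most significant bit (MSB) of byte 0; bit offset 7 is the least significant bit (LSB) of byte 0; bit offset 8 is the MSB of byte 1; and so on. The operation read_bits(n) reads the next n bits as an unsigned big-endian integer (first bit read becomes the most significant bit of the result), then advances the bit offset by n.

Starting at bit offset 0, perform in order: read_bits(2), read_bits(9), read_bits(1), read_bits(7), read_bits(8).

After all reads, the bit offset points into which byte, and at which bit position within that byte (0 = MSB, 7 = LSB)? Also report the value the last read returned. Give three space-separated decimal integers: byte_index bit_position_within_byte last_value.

Answer: 3 3 252

Derivation:
Read 1: bits[0:2] width=2 -> value=1 (bin 01); offset now 2 = byte 0 bit 2; 30 bits remain
Read 2: bits[2:11] width=9 -> value=389 (bin 110000101); offset now 11 = byte 1 bit 3; 21 bits remain
Read 3: bits[11:12] width=1 -> value=0 (bin 0); offset now 12 = byte 1 bit 4; 20 bits remain
Read 4: bits[12:19] width=7 -> value=69 (bin 1000101); offset now 19 = byte 2 bit 3; 13 bits remain
Read 5: bits[19:27] width=8 -> value=252 (bin 11111100); offset now 27 = byte 3 bit 3; 5 bits remain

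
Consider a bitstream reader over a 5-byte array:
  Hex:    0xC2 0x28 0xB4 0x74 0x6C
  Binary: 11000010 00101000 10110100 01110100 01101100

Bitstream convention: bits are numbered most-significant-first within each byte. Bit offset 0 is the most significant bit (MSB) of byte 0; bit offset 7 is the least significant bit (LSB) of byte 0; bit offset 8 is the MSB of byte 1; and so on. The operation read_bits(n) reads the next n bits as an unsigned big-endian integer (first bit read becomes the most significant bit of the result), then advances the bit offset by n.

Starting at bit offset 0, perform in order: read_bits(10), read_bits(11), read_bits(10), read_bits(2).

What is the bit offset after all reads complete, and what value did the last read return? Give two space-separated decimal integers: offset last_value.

Answer: 33 0

Derivation:
Read 1: bits[0:10] width=10 -> value=776 (bin 1100001000); offset now 10 = byte 1 bit 2; 30 bits remain
Read 2: bits[10:21] width=11 -> value=1302 (bin 10100010110); offset now 21 = byte 2 bit 5; 19 bits remain
Read 3: bits[21:31] width=10 -> value=570 (bin 1000111010); offset now 31 = byte 3 bit 7; 9 bits remain
Read 4: bits[31:33] width=2 -> value=0 (bin 00); offset now 33 = byte 4 bit 1; 7 bits remain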